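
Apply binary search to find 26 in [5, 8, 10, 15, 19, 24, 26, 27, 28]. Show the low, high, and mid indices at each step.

Binary search for 26 in [5, 8, 10, 15, 19, 24, 26, 27, 28]:

lo=0, hi=8, mid=4, arr[mid]=19 -> 19 < 26, search right half
lo=5, hi=8, mid=6, arr[mid]=26 -> Found target at index 6!

Binary search finds 26 at index 6 after 2 comparisons. The search repeatedly halves the search space by comparing with the middle element.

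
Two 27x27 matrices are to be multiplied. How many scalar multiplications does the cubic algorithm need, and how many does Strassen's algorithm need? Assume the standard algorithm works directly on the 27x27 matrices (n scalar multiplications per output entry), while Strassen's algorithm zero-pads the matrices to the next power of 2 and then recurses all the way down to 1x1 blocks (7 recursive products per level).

Matrix multiplication for 27x27 matrices:

Strassen's algorithm requires power-of-2 dimensions. Pad 27x27 to 32x32 (next power of 2).

Standard algorithm: 27^3 = 19683 multiplications
Strassen's algorithm: 7^(log2(32)) = 7^5 = 16807 multiplications
Savings: 19683 - 16807 = 2876 multiplications

Standard: 19683 multiplications (27^3). Strassen: 16807 multiplications (7^5, after padding to 32x32). Strassen reduces 8 recursive multiplications to 7 at each level.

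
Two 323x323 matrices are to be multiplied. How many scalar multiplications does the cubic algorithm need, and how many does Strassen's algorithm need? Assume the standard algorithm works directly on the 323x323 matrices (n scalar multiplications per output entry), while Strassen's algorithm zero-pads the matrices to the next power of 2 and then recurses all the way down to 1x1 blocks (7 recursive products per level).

Matrix multiplication for 323x323 matrices:

Strassen's algorithm requires power-of-2 dimensions. Pad 323x323 to 512x512 (next power of 2).

Standard algorithm: 323^3 = 33698267 multiplications
Strassen's algorithm: 7^(log2(512)) = 7^9 = 40353607 multiplications
Difference: 33698267 - 40353607 = -6655340 (Strassen uses MORE here due to padding overhead — for small or just-over-power-of-2 n, padding can outweigh the per-level savings)

Standard: 33698267 multiplications (323^3). Strassen: 40353607 multiplications (7^9, after padding to 512x512). Strassen reduces 8 recursive multiplications to 7 at each level.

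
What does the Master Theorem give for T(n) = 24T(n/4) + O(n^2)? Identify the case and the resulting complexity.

Master Theorem for T(n) = 24T(n/4) + O(n^2):

a = 24, b = 4, c = 2
log_b(a) = log_4(24) = 2.2925

Case 1: c = 2 < log_4(24) = 2.2925
T(n) = O(n^(log_4 24))

For T(n) = 24T(n/4) + O(n^2): log_4(24) = 2.2925. This is Case 1 of the Master Theorem (c < log_b(a), work dominated by leaves), giving O(n^(log_4 24)).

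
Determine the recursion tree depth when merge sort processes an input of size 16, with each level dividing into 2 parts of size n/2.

For divide and conquer with division factor 2:

Problem sizes at each level:
Level 0: 16
Level 1: 8
Level 2: 4
Level 3: 2
Level 4: 1

The root is level 0 and the size-1 base case is level 4 (the tree spans levels 0 through 4, i.e. 5 levels counting the root), so the depth is the number of divisions: log_2(16) = 4

The recursion tree depth is log_2(16) = 4. At each level, the problem size is divided by 2, so it takes 4 divisions to reduce to a base case of size 1. The algorithm makes 2 recursive calls at each level.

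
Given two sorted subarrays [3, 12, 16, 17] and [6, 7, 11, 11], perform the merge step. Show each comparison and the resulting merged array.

Merging process:

Compare 3 vs 6: take 3 from left. Merged: [3]
Compare 12 vs 6: take 6 from right. Merged: [3, 6]
Compare 12 vs 7: take 7 from right. Merged: [3, 6, 7]
Compare 12 vs 11: take 11 from right. Merged: [3, 6, 7, 11]
Compare 12 vs 11: take 11 from right. Merged: [3, 6, 7, 11, 11]
Append remaining from left: [12, 16, 17]. Merged: [3, 6, 7, 11, 11, 12, 16, 17]

Final merged array: [3, 6, 7, 11, 11, 12, 16, 17]
Total comparisons: 5

The merged array is [3, 6, 7, 11, 11, 12, 16, 17], requiring 5 comparisons. The merge step runs in O(n) time where n is the total number of elements.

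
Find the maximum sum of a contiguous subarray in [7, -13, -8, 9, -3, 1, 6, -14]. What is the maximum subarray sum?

Using Kadane's algorithm on [7, -13, -8, 9, -3, 1, 6, -14]:

Scanning through the array:
Position 1 (value -13): max_ending_here = -6, max_so_far = 7
Position 2 (value -8): max_ending_here = -8, max_so_far = 7
Position 3 (value 9): max_ending_here = 9, max_so_far = 9
Position 4 (value -3): max_ending_here = 6, max_so_far = 9
Position 5 (value 1): max_ending_here = 7, max_so_far = 9
Position 6 (value 6): max_ending_here = 13, max_so_far = 13
Position 7 (value -14): max_ending_here = -1, max_so_far = 13

Maximum subarray: [9, -3, 1, 6]
Maximum sum: 13

The maximum subarray is [9, -3, 1, 6] with sum 13. This subarray runs from index 3 to index 6.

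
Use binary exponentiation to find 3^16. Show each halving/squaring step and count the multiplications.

Computing 3^16 by squaring (build up from 3^1; each line after the first costs one multiplication):

3^1 = 3
3^2 = (3^1)^2 = 3^2 = 9
3^4 = (3^2)^2 = 9^2 = 81
3^8 = (3^4)^2 = 81^2 = 6561
3^16 = (3^8)^2 = 6561^2 = 43046721

Result: 43046721
Multiplications needed: 4 (4 lines after 3^1)

3^16 = 43046721. Using exponentiation by squaring, this requires 4 multiplications. The key idea: if the exponent is even, square the half-power; if odd, multiply by the base once.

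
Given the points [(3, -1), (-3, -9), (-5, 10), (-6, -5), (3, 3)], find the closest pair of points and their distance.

Computing all pairwise distances among 5 points:

d((3, -1), (-3, -9)) = 10.0
d((3, -1), (-5, 10)) = 13.6015
d((3, -1), (-6, -5)) = 9.8489
d((3, -1), (3, 3)) = 4.0 <-- minimum
d((-3, -9), (-5, 10)) = 19.105
d((-3, -9), (-6, -5)) = 5.0
d((-3, -9), (3, 3)) = 13.4164
d((-5, 10), (-6, -5)) = 15.0333
d((-5, 10), (3, 3)) = 10.6301
d((-6, -5), (3, 3)) = 12.0416

Closest pair: (3, -1) and (3, 3) with distance 4.0

The closest pair is (3, -1) and (3, 3) with Euclidean distance 4.0. For 5 points, brute-force pairwise comparison is shown above. For large n, the divide-and-conquer algorithm (sort by x, recurse on halves, check the dividing strip) achieves O(n log n).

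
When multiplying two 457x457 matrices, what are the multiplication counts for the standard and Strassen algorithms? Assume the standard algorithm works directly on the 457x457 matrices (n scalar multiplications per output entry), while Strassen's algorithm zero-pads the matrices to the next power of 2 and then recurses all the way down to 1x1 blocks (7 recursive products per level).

Matrix multiplication for 457x457 matrices:

Strassen's algorithm requires power-of-2 dimensions. Pad 457x457 to 512x512 (next power of 2).

Standard algorithm: 457^3 = 95443993 multiplications
Strassen's algorithm: 7^(log2(512)) = 7^9 = 40353607 multiplications
Savings: 95443993 - 40353607 = 55090386 multiplications

Standard: 95443993 multiplications (457^3). Strassen: 40353607 multiplications (7^9, after padding to 512x512). Strassen reduces 8 recursive multiplications to 7 at each level.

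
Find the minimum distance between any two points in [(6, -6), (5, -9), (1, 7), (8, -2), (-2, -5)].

Computing all pairwise distances among 5 points:

d((6, -6), (5, -9)) = 3.1623 <-- minimum
d((6, -6), (1, 7)) = 13.9284
d((6, -6), (8, -2)) = 4.4721
d((6, -6), (-2, -5)) = 8.0623
d((5, -9), (1, 7)) = 16.4924
d((5, -9), (8, -2)) = 7.6158
d((5, -9), (-2, -5)) = 8.0623
d((1, 7), (8, -2)) = 11.4018
d((1, 7), (-2, -5)) = 12.3693
d((8, -2), (-2, -5)) = 10.4403

Closest pair: (6, -6) and (5, -9) with distance 3.1623

The closest pair is (6, -6) and (5, -9) with Euclidean distance 3.1623. For 5 points, brute-force pairwise comparison is shown above. For large n, the divide-and-conquer algorithm (sort by x, recurse on halves, check the dividing strip) achieves O(n log n).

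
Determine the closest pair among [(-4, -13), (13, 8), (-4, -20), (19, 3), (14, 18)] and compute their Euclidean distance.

Computing all pairwise distances among 5 points:

d((-4, -13), (13, 8)) = 27.0185
d((-4, -13), (-4, -20)) = 7.0 <-- minimum
d((-4, -13), (19, 3)) = 28.0179
d((-4, -13), (14, 18)) = 35.8469
d((13, 8), (-4, -20)) = 32.7567
d((13, 8), (19, 3)) = 7.8102
d((13, 8), (14, 18)) = 10.0499
d((-4, -20), (19, 3)) = 32.5269
d((-4, -20), (14, 18)) = 42.0476
d((19, 3), (14, 18)) = 15.8114

Closest pair: (-4, -13) and (-4, -20) with distance 7.0

The closest pair is (-4, -13) and (-4, -20) with Euclidean distance 7.0. For 5 points, brute-force pairwise comparison is shown above. For large n, the divide-and-conquer algorithm (sort by x, recurse on halves, check the dividing strip) achieves O(n log n).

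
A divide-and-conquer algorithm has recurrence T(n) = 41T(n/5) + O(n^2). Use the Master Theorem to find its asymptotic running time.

Master Theorem for T(n) = 41T(n/5) + O(n^2):

a = 41, b = 5, c = 2
log_b(a) = log_5(41) = 2.3074

Case 1: c = 2 < log_5(41) = 2.3074
T(n) = O(n^(log_5 41))

For T(n) = 41T(n/5) + O(n^2): log_5(41) = 2.3074. This is Case 1 of the Master Theorem (c < log_b(a), work dominated by leaves), giving O(n^(log_5 41)).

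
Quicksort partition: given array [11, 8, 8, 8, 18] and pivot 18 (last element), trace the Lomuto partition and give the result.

Lomuto partition with pivot = 18:

Initial array: [11, 8, 8, 8, 18]

arr[0]=11 <= 18: swap with position 0, array becomes [11, 8, 8, 8, 18]
arr[1]=8 <= 18: swap with position 1, array becomes [11, 8, 8, 8, 18]
arr[2]=8 <= 18: swap with position 2, array becomes [11, 8, 8, 8, 18]
arr[3]=8 <= 18: swap with position 3, array becomes [11, 8, 8, 8, 18]

Place pivot at position 4: [11, 8, 8, 8, 18]
Pivot position: 4

After partitioning with pivot 18, the array becomes [11, 8, 8, 8, 18]. The pivot is placed at index 4. All elements to the left of the pivot are <= 18, and all elements to the right are > 18.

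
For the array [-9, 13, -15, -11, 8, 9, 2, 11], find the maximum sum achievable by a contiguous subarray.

Using Kadane's algorithm on [-9, 13, -15, -11, 8, 9, 2, 11]:

Scanning through the array:
Position 1 (value 13): max_ending_here = 13, max_so_far = 13
Position 2 (value -15): max_ending_here = -2, max_so_far = 13
Position 3 (value -11): max_ending_here = -11, max_so_far = 13
Position 4 (value 8): max_ending_here = 8, max_so_far = 13
Position 5 (value 9): max_ending_here = 17, max_so_far = 17
Position 6 (value 2): max_ending_here = 19, max_so_far = 19
Position 7 (value 11): max_ending_here = 30, max_so_far = 30

Maximum subarray: [8, 9, 2, 11]
Maximum sum: 30

The maximum subarray is [8, 9, 2, 11] with sum 30. This subarray runs from index 4 to index 7.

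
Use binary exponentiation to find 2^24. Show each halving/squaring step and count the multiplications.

Computing 2^24 by squaring (build up from 2^1; each line after the first costs one multiplication):

2^1 = 2
2^2 = (2^1)^2 = 2^2 = 4
2^3 = 2 * 2^2 = 2 * 4 = 8
2^6 = (2^3)^2 = 8^2 = 64
2^12 = (2^6)^2 = 64^2 = 4096
2^24 = (2^12)^2 = 4096^2 = 16777216

Result: 16777216
Multiplications needed: 5 (5 lines after 2^1)

2^24 = 16777216. Using exponentiation by squaring, this requires 5 multiplications. The key idea: if the exponent is even, square the half-power; if odd, multiply by the base once.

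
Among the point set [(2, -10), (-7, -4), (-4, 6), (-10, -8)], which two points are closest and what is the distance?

Computing all pairwise distances among 4 points:

d((2, -10), (-7, -4)) = 10.8167
d((2, -10), (-4, 6)) = 17.088
d((2, -10), (-10, -8)) = 12.1655
d((-7, -4), (-4, 6)) = 10.4403
d((-7, -4), (-10, -8)) = 5.0 <-- minimum
d((-4, 6), (-10, -8)) = 15.2315

Closest pair: (-7, -4) and (-10, -8) with distance 5.0

The closest pair is (-7, -4) and (-10, -8) with Euclidean distance 5.0. For 4 points, brute-force pairwise comparison is shown above. For large n, the divide-and-conquer algorithm (sort by x, recurse on halves, check the dividing strip) achieves O(n log n).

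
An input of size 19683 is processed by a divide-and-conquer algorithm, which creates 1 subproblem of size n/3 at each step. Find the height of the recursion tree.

For divide and conquer with division factor 3:

Problem sizes at each level:
Level 0: 19683
Level 1: 6561
Level 2: 2187
Level 3: 729
Level 4: 243
Level 5: 81
Level 6: 27
Level 7: 9
Level 8: 3
Level 9: 1

The root is level 0 and the size-1 base case is level 9 (the tree spans levels 0 through 9, i.e. 10 levels counting the root), so the depth is the number of divisions: log_3(19683) = 9

The recursion tree depth is log_3(19683) = 9. At each level, the problem size is divided by 3, so it takes 9 divisions to reduce to a base case of size 1. The algorithm makes 1 recursive call at each level.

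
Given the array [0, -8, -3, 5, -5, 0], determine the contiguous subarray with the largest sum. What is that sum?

Using Kadane's algorithm on [0, -8, -3, 5, -5, 0]:

Scanning through the array:
Position 1 (value -8): max_ending_here = -8, max_so_far = 0
Position 2 (value -3): max_ending_here = -3, max_so_far = 0
Position 3 (value 5): max_ending_here = 5, max_so_far = 5
Position 4 (value -5): max_ending_here = 0, max_so_far = 5
Position 5 (value 0): max_ending_here = 0, max_so_far = 5

Maximum subarray: [5]
Maximum sum: 5

The maximum subarray is [5] with sum 5. This subarray runs from index 3 to index 3.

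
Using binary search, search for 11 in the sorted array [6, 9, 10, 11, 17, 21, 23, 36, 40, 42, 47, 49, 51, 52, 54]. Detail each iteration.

Binary search for 11 in [6, 9, 10, 11, 17, 21, 23, 36, 40, 42, 47, 49, 51, 52, 54]:

lo=0, hi=14, mid=7, arr[mid]=36 -> 36 > 11, search left half
lo=0, hi=6, mid=3, arr[mid]=11 -> Found target at index 3!

Binary search finds 11 at index 3 after 2 comparisons. The search repeatedly halves the search space by comparing with the middle element.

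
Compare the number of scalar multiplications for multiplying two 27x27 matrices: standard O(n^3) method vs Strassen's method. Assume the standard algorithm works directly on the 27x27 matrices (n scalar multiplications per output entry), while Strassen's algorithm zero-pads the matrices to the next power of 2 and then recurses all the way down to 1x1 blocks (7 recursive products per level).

Matrix multiplication for 27x27 matrices:

Strassen's algorithm requires power-of-2 dimensions. Pad 27x27 to 32x32 (next power of 2).

Standard algorithm: 27^3 = 19683 multiplications
Strassen's algorithm: 7^(log2(32)) = 7^5 = 16807 multiplications
Savings: 19683 - 16807 = 2876 multiplications

Standard: 19683 multiplications (27^3). Strassen: 16807 multiplications (7^5, after padding to 32x32). Strassen reduces 8 recursive multiplications to 7 at each level.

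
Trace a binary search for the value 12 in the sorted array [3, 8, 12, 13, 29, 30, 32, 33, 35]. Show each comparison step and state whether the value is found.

Binary search for 12 in [3, 8, 12, 13, 29, 30, 32, 33, 35]:

lo=0, hi=8, mid=4, arr[mid]=29 -> 29 > 12, search left half
lo=0, hi=3, mid=1, arr[mid]=8 -> 8 < 12, search right half
lo=2, hi=3, mid=2, arr[mid]=12 -> Found target at index 2!

Binary search finds 12 at index 2 after 3 comparisons. The search repeatedly halves the search space by comparing with the middle element.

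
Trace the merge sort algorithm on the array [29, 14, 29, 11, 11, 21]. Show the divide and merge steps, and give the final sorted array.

Merge sort trace:

Split: [29, 14, 29, 11, 11, 21] -> [29, 14, 29] and [11, 11, 21]
  Split: [29, 14, 29] -> [29] and [14, 29]
    Split: [14, 29] -> [14] and [29]
    Merge: [14] + [29] -> [14, 29]
  Merge: [29] + [14, 29] -> [14, 29, 29]
  Split: [11, 11, 21] -> [11] and [11, 21]
    Split: [11, 21] -> [11] and [21]
    Merge: [11] + [21] -> [11, 21]
  Merge: [11] + [11, 21] -> [11, 11, 21]
Merge: [14, 29, 29] + [11, 11, 21] -> [11, 11, 14, 21, 29, 29]

Final sorted array: [11, 11, 14, 21, 29, 29]

The merge sort proceeds by recursively splitting the array and merging sorted halves.
After all merges, the sorted array is [11, 11, 14, 21, 29, 29].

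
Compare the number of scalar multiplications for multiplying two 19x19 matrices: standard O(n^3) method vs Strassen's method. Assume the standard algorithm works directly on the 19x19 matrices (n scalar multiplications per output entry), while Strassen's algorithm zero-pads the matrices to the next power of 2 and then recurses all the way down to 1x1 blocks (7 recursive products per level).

Matrix multiplication for 19x19 matrices:

Strassen's algorithm requires power-of-2 dimensions. Pad 19x19 to 32x32 (next power of 2).

Standard algorithm: 19^3 = 6859 multiplications
Strassen's algorithm: 7^(log2(32)) = 7^5 = 16807 multiplications
Difference: 6859 - 16807 = -9948 (Strassen uses MORE here due to padding overhead — for small or just-over-power-of-2 n, padding can outweigh the per-level savings)

Standard: 6859 multiplications (19^3). Strassen: 16807 multiplications (7^5, after padding to 32x32). Strassen reduces 8 recursive multiplications to 7 at each level.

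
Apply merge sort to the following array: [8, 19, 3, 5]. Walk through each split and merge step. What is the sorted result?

Merge sort trace:

Split: [8, 19, 3, 5] -> [8, 19] and [3, 5]
  Split: [8, 19] -> [8] and [19]
  Merge: [8] + [19] -> [8, 19]
  Split: [3, 5] -> [3] and [5]
  Merge: [3] + [5] -> [3, 5]
Merge: [8, 19] + [3, 5] -> [3, 5, 8, 19]

Final sorted array: [3, 5, 8, 19]

The merge sort proceeds by recursively splitting the array and merging sorted halves.
After all merges, the sorted array is [3, 5, 8, 19].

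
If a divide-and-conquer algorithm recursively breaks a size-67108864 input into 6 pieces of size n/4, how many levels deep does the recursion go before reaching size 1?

For divide and conquer with division factor 4:

Problem sizes at each level:
Level 0: 67108864
Level 1: 16777216
Level 2: 4194304
Level 3: 1048576
Level 4: 262144
Level 5: 65536
Level 6: 16384
Level 7: 4096
Level 8: 1024
Level 9: 256
Level 10: 64
Level 11: 16
Level 12: 4
Level 13: 1

The root is level 0 and the size-1 base case is level 13 (the tree spans levels 0 through 13, i.e. 14 levels counting the root), so the depth is the number of divisions: log_4(67108864) = 13

The recursion tree depth is log_4(67108864) = 13. At each level, the problem size is divided by 4, so it takes 13 divisions to reduce to a base case of size 1. The algorithm makes 6 recursive calls at each level.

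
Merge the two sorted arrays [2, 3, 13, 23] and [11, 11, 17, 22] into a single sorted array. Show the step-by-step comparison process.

Merging process:

Compare 2 vs 11: take 2 from left. Merged: [2]
Compare 3 vs 11: take 3 from left. Merged: [2, 3]
Compare 13 vs 11: take 11 from right. Merged: [2, 3, 11]
Compare 13 vs 11: take 11 from right. Merged: [2, 3, 11, 11]
Compare 13 vs 17: take 13 from left. Merged: [2, 3, 11, 11, 13]
Compare 23 vs 17: take 17 from right. Merged: [2, 3, 11, 11, 13, 17]
Compare 23 vs 22: take 22 from right. Merged: [2, 3, 11, 11, 13, 17, 22]
Append remaining from left: [23]. Merged: [2, 3, 11, 11, 13, 17, 22, 23]

Final merged array: [2, 3, 11, 11, 13, 17, 22, 23]
Total comparisons: 7

The merged array is [2, 3, 11, 11, 13, 17, 22, 23], requiring 7 comparisons. The merge step runs in O(n) time where n is the total number of elements.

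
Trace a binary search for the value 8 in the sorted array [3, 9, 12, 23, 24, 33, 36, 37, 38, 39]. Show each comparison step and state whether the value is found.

Binary search for 8 in [3, 9, 12, 23, 24, 33, 36, 37, 38, 39]:

lo=0, hi=9, mid=4, arr[mid]=24 -> 24 > 8, search left half
lo=0, hi=3, mid=1, arr[mid]=9 -> 9 > 8, search left half
lo=0, hi=0, mid=0, arr[mid]=3 -> 3 < 8, search right half
lo=1 > hi=0, target 8 not found

Binary search determines that 8 is not in the array after 3 comparisons. The search space was exhausted without finding the target.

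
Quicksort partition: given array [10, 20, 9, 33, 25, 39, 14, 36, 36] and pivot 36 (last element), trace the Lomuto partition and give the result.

Lomuto partition with pivot = 36:

Initial array: [10, 20, 9, 33, 25, 39, 14, 36, 36]

arr[0]=10 <= 36: swap with position 0, array becomes [10, 20, 9, 33, 25, 39, 14, 36, 36]
arr[1]=20 <= 36: swap with position 1, array becomes [10, 20, 9, 33, 25, 39, 14, 36, 36]
arr[2]=9 <= 36: swap with position 2, array becomes [10, 20, 9, 33, 25, 39, 14, 36, 36]
arr[3]=33 <= 36: swap with position 3, array becomes [10, 20, 9, 33, 25, 39, 14, 36, 36]
arr[4]=25 <= 36: swap with position 4, array becomes [10, 20, 9, 33, 25, 39, 14, 36, 36]
arr[5]=39 > 36: no swap
arr[6]=14 <= 36: swap with position 5, array becomes [10, 20, 9, 33, 25, 14, 39, 36, 36]
arr[7]=36 <= 36: swap with position 6, array becomes [10, 20, 9, 33, 25, 14, 36, 39, 36]

Place pivot at position 7: [10, 20, 9, 33, 25, 14, 36, 36, 39]
Pivot position: 7

After partitioning with pivot 36, the array becomes [10, 20, 9, 33, 25, 14, 36, 36, 39]. The pivot is placed at index 7. All elements to the left of the pivot are <= 36, and all elements to the right are > 36.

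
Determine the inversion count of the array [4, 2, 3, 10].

Finding inversions in [4, 2, 3, 10]:

(0, 1): arr[0]=4 > arr[1]=2
(0, 2): arr[0]=4 > arr[2]=3

Total inversions: 2

The array has 2 inversion(s): (0,1), (0,2). Each pair (i,j) satisfies i < j and arr[i] > arr[j].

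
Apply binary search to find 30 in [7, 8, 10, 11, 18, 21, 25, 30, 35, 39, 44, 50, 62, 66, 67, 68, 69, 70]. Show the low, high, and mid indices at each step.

Binary search for 30 in [7, 8, 10, 11, 18, 21, 25, 30, 35, 39, 44, 50, 62, 66, 67, 68, 69, 70]:

lo=0, hi=17, mid=8, arr[mid]=35 -> 35 > 30, search left half
lo=0, hi=7, mid=3, arr[mid]=11 -> 11 < 30, search right half
lo=4, hi=7, mid=5, arr[mid]=21 -> 21 < 30, search right half
lo=6, hi=7, mid=6, arr[mid]=25 -> 25 < 30, search right half
lo=7, hi=7, mid=7, arr[mid]=30 -> Found target at index 7!

Binary search finds 30 at index 7 after 5 comparisons. The search repeatedly halves the search space by comparing with the middle element.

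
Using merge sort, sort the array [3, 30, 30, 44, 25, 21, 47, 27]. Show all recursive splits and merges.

Merge sort trace:

Split: [3, 30, 30, 44, 25, 21, 47, 27] -> [3, 30, 30, 44] and [25, 21, 47, 27]
  Split: [3, 30, 30, 44] -> [3, 30] and [30, 44]
    Split: [3, 30] -> [3] and [30]
    Merge: [3] + [30] -> [3, 30]
    Split: [30, 44] -> [30] and [44]
    Merge: [30] + [44] -> [30, 44]
  Merge: [3, 30] + [30, 44] -> [3, 30, 30, 44]
  Split: [25, 21, 47, 27] -> [25, 21] and [47, 27]
    Split: [25, 21] -> [25] and [21]
    Merge: [25] + [21] -> [21, 25]
    Split: [47, 27] -> [47] and [27]
    Merge: [47] + [27] -> [27, 47]
  Merge: [21, 25] + [27, 47] -> [21, 25, 27, 47]
Merge: [3, 30, 30, 44] + [21, 25, 27, 47] -> [3, 21, 25, 27, 30, 30, 44, 47]

Final sorted array: [3, 21, 25, 27, 30, 30, 44, 47]

The merge sort proceeds by recursively splitting the array and merging sorted halves.
After all merges, the sorted array is [3, 21, 25, 27, 30, 30, 44, 47].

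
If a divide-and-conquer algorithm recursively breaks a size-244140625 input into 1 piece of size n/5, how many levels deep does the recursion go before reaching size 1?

For divide and conquer with division factor 5:

Problem sizes at each level:
Level 0: 244140625
Level 1: 48828125
Level 2: 9765625
Level 3: 1953125
Level 4: 390625
Level 5: 78125
Level 6: 15625
Level 7: 3125
Level 8: 625
Level 9: 125
Level 10: 25
Level 11: 5
Level 12: 1

The root is level 0 and the size-1 base case is level 12 (the tree spans levels 0 through 12, i.e. 13 levels counting the root), so the depth is the number of divisions: log_5(244140625) = 12

The recursion tree depth is log_5(244140625) = 12. At each level, the problem size is divided by 5, so it takes 12 divisions to reduce to a base case of size 1. The algorithm makes 1 recursive call at each level.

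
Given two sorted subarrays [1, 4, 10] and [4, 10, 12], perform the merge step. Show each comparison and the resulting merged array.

Merging process:

Compare 1 vs 4: take 1 from left. Merged: [1]
Compare 4 vs 4: take 4 from left. Merged: [1, 4]
Compare 10 vs 4: take 4 from right. Merged: [1, 4, 4]
Compare 10 vs 10: take 10 from left. Merged: [1, 4, 4, 10]
Append remaining from right: [10, 12]. Merged: [1, 4, 4, 10, 10, 12]

Final merged array: [1, 4, 4, 10, 10, 12]
Total comparisons: 4

The merged array is [1, 4, 4, 10, 10, 12], requiring 4 comparisons. The merge step runs in O(n) time where n is the total number of elements.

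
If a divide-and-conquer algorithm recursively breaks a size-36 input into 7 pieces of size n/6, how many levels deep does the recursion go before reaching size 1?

For divide and conquer with division factor 6:

Problem sizes at each level:
Level 0: 36
Level 1: 6
Level 2: 1

The root is level 0 and the size-1 base case is level 2 (the tree spans levels 0 through 2, i.e. 3 levels counting the root), so the depth is the number of divisions: log_6(36) = 2

The recursion tree depth is log_6(36) = 2. At each level, the problem size is divided by 6, so it takes 2 divisions to reduce to a base case of size 1. The algorithm makes 7 recursive calls at each level.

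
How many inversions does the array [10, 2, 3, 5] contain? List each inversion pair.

Finding inversions in [10, 2, 3, 5]:

(0, 1): arr[0]=10 > arr[1]=2
(0, 2): arr[0]=10 > arr[2]=3
(0, 3): arr[0]=10 > arr[3]=5

Total inversions: 3

The array has 3 inversion(s): (0,1), (0,2), (0,3). Each pair (i,j) satisfies i < j and arr[i] > arr[j].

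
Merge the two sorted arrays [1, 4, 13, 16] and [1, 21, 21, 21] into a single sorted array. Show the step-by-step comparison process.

Merging process:

Compare 1 vs 1: take 1 from left. Merged: [1]
Compare 4 vs 1: take 1 from right. Merged: [1, 1]
Compare 4 vs 21: take 4 from left. Merged: [1, 1, 4]
Compare 13 vs 21: take 13 from left. Merged: [1, 1, 4, 13]
Compare 16 vs 21: take 16 from left. Merged: [1, 1, 4, 13, 16]
Append remaining from right: [21, 21, 21]. Merged: [1, 1, 4, 13, 16, 21, 21, 21]

Final merged array: [1, 1, 4, 13, 16, 21, 21, 21]
Total comparisons: 5

The merged array is [1, 1, 4, 13, 16, 21, 21, 21], requiring 5 comparisons. The merge step runs in O(n) time where n is the total number of elements.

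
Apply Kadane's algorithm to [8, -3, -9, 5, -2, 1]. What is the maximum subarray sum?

Using Kadane's algorithm on [8, -3, -9, 5, -2, 1]:

Scanning through the array:
Position 1 (value -3): max_ending_here = 5, max_so_far = 8
Position 2 (value -9): max_ending_here = -4, max_so_far = 8
Position 3 (value 5): max_ending_here = 5, max_so_far = 8
Position 4 (value -2): max_ending_here = 3, max_so_far = 8
Position 5 (value 1): max_ending_here = 4, max_so_far = 8

Maximum subarray: [8]
Maximum sum: 8

The maximum subarray is [8] with sum 8. This subarray runs from index 0 to index 0.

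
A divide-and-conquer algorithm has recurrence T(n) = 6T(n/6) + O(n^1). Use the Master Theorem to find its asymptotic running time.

Master Theorem for T(n) = 6T(n/6) + O(n^1):

a = 6, b = 6, c = 1
log_b(a) = log_6(6) = 1.0000

Case 2: c = 1 = log_6(6) = 1.0000
T(n) = O(n^1 log n) = O(n log n)

For T(n) = 6T(n/6) + O(n^1): log_6(6) = 1.0000. This is Case 2 of the Master Theorem (c = log_b(a), equal work at all levels), giving O(n log n).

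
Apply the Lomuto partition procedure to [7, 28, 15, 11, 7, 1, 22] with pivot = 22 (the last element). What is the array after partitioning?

Lomuto partition with pivot = 22:

Initial array: [7, 28, 15, 11, 7, 1, 22]

arr[0]=7 <= 22: swap with position 0, array becomes [7, 28, 15, 11, 7, 1, 22]
arr[1]=28 > 22: no swap
arr[2]=15 <= 22: swap with position 1, array becomes [7, 15, 28, 11, 7, 1, 22]
arr[3]=11 <= 22: swap with position 2, array becomes [7, 15, 11, 28, 7, 1, 22]
arr[4]=7 <= 22: swap with position 3, array becomes [7, 15, 11, 7, 28, 1, 22]
arr[5]=1 <= 22: swap with position 4, array becomes [7, 15, 11, 7, 1, 28, 22]

Place pivot at position 5: [7, 15, 11, 7, 1, 22, 28]
Pivot position: 5

After partitioning with pivot 22, the array becomes [7, 15, 11, 7, 1, 22, 28]. The pivot is placed at index 5. All elements to the left of the pivot are <= 22, and all elements to the right are > 22.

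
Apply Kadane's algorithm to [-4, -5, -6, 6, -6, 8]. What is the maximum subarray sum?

Using Kadane's algorithm on [-4, -5, -6, 6, -6, 8]:

Scanning through the array:
Position 1 (value -5): max_ending_here = -5, max_so_far = -4
Position 2 (value -6): max_ending_here = -6, max_so_far = -4
Position 3 (value 6): max_ending_here = 6, max_so_far = 6
Position 4 (value -6): max_ending_here = 0, max_so_far = 6
Position 5 (value 8): max_ending_here = 8, max_so_far = 8

Maximum subarray: [6, -6, 8]
Maximum sum: 8

The maximum subarray is [6, -6, 8] with sum 8. This subarray runs from index 3 to index 5.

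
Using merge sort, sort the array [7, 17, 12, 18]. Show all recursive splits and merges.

Merge sort trace:

Split: [7, 17, 12, 18] -> [7, 17] and [12, 18]
  Split: [7, 17] -> [7] and [17]
  Merge: [7] + [17] -> [7, 17]
  Split: [12, 18] -> [12] and [18]
  Merge: [12] + [18] -> [12, 18]
Merge: [7, 17] + [12, 18] -> [7, 12, 17, 18]

Final sorted array: [7, 12, 17, 18]

The merge sort proceeds by recursively splitting the array and merging sorted halves.
After all merges, the sorted array is [7, 12, 17, 18].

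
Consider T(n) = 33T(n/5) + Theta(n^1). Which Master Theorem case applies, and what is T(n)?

Master Theorem for T(n) = 33T(n/5) + O(n^1):

a = 33, b = 5, c = 1
log_b(a) = log_5(33) = 2.1725

Case 1: c = 1 < log_5(33) = 2.1725
T(n) = O(n^(log_5 33))

For T(n) = 33T(n/5) + O(n^1): log_5(33) = 2.1725. This is Case 1 of the Master Theorem (c < log_b(a), work dominated by leaves), giving O(n^(log_5 33)).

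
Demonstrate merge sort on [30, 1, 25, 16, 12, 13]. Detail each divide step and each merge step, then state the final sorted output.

Merge sort trace:

Split: [30, 1, 25, 16, 12, 13] -> [30, 1, 25] and [16, 12, 13]
  Split: [30, 1, 25] -> [30] and [1, 25]
    Split: [1, 25] -> [1] and [25]
    Merge: [1] + [25] -> [1, 25]
  Merge: [30] + [1, 25] -> [1, 25, 30]
  Split: [16, 12, 13] -> [16] and [12, 13]
    Split: [12, 13] -> [12] and [13]
    Merge: [12] + [13] -> [12, 13]
  Merge: [16] + [12, 13] -> [12, 13, 16]
Merge: [1, 25, 30] + [12, 13, 16] -> [1, 12, 13, 16, 25, 30]

Final sorted array: [1, 12, 13, 16, 25, 30]

The merge sort proceeds by recursively splitting the array and merging sorted halves.
After all merges, the sorted array is [1, 12, 13, 16, 25, 30].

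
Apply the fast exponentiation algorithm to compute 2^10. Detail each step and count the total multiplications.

Computing 2^10 by squaring (build up from 2^1; each line after the first costs one multiplication):

2^1 = 2
2^2 = (2^1)^2 = 2^2 = 4
2^4 = (2^2)^2 = 4^2 = 16
2^5 = 2 * 2^4 = 2 * 16 = 32
2^10 = (2^5)^2 = 32^2 = 1024

Result: 1024
Multiplications needed: 4 (4 lines after 2^1)

2^10 = 1024. Using exponentiation by squaring, this requires 4 multiplications. The key idea: if the exponent is even, square the half-power; if odd, multiply by the base once.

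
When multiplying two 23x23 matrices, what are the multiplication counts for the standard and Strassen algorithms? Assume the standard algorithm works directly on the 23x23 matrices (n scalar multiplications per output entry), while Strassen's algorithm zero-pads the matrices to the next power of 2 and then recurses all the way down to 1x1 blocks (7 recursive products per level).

Matrix multiplication for 23x23 matrices:

Strassen's algorithm requires power-of-2 dimensions. Pad 23x23 to 32x32 (next power of 2).

Standard algorithm: 23^3 = 12167 multiplications
Strassen's algorithm: 7^(log2(32)) = 7^5 = 16807 multiplications
Difference: 12167 - 16807 = -4640 (Strassen uses MORE here due to padding overhead — for small or just-over-power-of-2 n, padding can outweigh the per-level savings)

Standard: 12167 multiplications (23^3). Strassen: 16807 multiplications (7^5, after padding to 32x32). Strassen reduces 8 recursive multiplications to 7 at each level.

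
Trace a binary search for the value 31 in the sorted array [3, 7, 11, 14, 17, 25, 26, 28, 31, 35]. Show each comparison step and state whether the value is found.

Binary search for 31 in [3, 7, 11, 14, 17, 25, 26, 28, 31, 35]:

lo=0, hi=9, mid=4, arr[mid]=17 -> 17 < 31, search right half
lo=5, hi=9, mid=7, arr[mid]=28 -> 28 < 31, search right half
lo=8, hi=9, mid=8, arr[mid]=31 -> Found target at index 8!

Binary search finds 31 at index 8 after 3 comparisons. The search repeatedly halves the search space by comparing with the middle element.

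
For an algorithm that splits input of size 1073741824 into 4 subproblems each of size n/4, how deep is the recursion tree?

For divide and conquer with division factor 4:

Problem sizes at each level:
Level 0: 1073741824
Level 1: 268435456
Level 2: 67108864
Level 3: 16777216
Level 4: 4194304
Level 5: 1048576
Level 6: 262144
Level 7: 65536
Level 8: 16384
Level 9: 4096
Level 10: 1024
Level 11: 256
Level 12: 64
Level 13: 16
Level 14: 4
Level 15: 1

The root is level 0 and the size-1 base case is level 15 (the tree spans levels 0 through 15, i.e. 16 levels counting the root), so the depth is the number of divisions: log_4(1073741824) = 15

The recursion tree depth is log_4(1073741824) = 15. At each level, the problem size is divided by 4, so it takes 15 divisions to reduce to a base case of size 1. The algorithm makes 4 recursive calls at each level.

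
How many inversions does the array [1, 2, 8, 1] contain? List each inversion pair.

Finding inversions in [1, 2, 8, 1]:

(1, 3): arr[1]=2 > arr[3]=1
(2, 3): arr[2]=8 > arr[3]=1

Total inversions: 2

The array has 2 inversion(s): (1,3), (2,3). Each pair (i,j) satisfies i < j and arr[i] > arr[j].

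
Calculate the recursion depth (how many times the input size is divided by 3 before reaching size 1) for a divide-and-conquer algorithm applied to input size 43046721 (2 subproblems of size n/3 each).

For divide and conquer with division factor 3:

Problem sizes at each level:
Level 0: 43046721
Level 1: 14348907
Level 2: 4782969
Level 3: 1594323
Level 4: 531441
Level 5: 177147
Level 6: 59049
Level 7: 19683
Level 8: 6561
Level 9: 2187
Level 10: 729
Level 11: 243
Level 12: 81
Level 13: 27
Level 14: 9
Level 15: 3
Level 16: 1

The root is level 0 and the size-1 base case is level 16 (the tree spans levels 0 through 16, i.e. 17 levels counting the root), so the depth is the number of divisions: log_3(43046721) = 16

The recursion tree depth is log_3(43046721) = 16. At each level, the problem size is divided by 3, so it takes 16 divisions to reduce to a base case of size 1. The algorithm makes 2 recursive calls at each level.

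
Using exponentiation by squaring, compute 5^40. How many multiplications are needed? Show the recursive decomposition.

Computing 5^40 by squaring (build up from 5^1; each line after the first costs one multiplication):

5^1 = 5
5^2 = (5^1)^2 = 5^2 = 25
5^4 = (5^2)^2 = 25^2 = 625
5^5 = 5 * 5^4 = 5 * 625 = 3125
5^10 = (5^5)^2 = 3125^2 = 9765625
5^20 = (5^10)^2 = 9765625^2 = 95367431640625
5^40 = (5^20)^2 = 95367431640625^2 = 9094947017729282379150390625

Result: 9094947017729282379150390625
Multiplications needed: 6 (6 lines after 5^1)

5^40 = 9094947017729282379150390625. Using exponentiation by squaring, this requires 6 multiplications. The key idea: if the exponent is even, square the half-power; if odd, multiply by the base once.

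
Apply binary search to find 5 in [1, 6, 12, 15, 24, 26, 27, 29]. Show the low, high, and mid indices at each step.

Binary search for 5 in [1, 6, 12, 15, 24, 26, 27, 29]:

lo=0, hi=7, mid=3, arr[mid]=15 -> 15 > 5, search left half
lo=0, hi=2, mid=1, arr[mid]=6 -> 6 > 5, search left half
lo=0, hi=0, mid=0, arr[mid]=1 -> 1 < 5, search right half
lo=1 > hi=0, target 5 not found

Binary search determines that 5 is not in the array after 3 comparisons. The search space was exhausted without finding the target.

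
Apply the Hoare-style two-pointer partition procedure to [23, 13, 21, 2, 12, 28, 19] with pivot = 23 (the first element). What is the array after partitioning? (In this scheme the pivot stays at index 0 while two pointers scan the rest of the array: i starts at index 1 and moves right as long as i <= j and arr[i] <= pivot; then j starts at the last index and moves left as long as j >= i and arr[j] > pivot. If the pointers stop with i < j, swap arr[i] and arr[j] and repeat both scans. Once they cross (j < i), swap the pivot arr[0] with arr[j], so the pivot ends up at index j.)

Hoare-style two-pointer partition with pivot = 23:

Initial array: [23, 13, 21, 2, 12, 28, 19]

Pointers start at i = 1, j = 6.
i stops at index 5 (arr[5]=28 > 23), j stops at index 6 (arr[6]=19 <= 23): swap arr[5] and arr[6], array becomes [23, 13, 21, 2, 12, 19, 28]
i ends at 6, j ends at 5: the pointers have crossed (j < i), so scanning stops.

Swap pivot arr[0] with arr[5] to place pivot at position 5: [19, 13, 21, 2, 12, 23, 28]
Pivot position: 5

After partitioning with pivot 23, the array becomes [19, 13, 21, 2, 12, 23, 28]. The pivot is placed at index 5. All elements to the left of the pivot are <= 23, and all elements to the right are > 23.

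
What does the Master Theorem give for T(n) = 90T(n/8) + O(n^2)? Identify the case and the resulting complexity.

Master Theorem for T(n) = 90T(n/8) + O(n^2):

a = 90, b = 8, c = 2
log_b(a) = log_8(90) = 2.1640

Case 1: c = 2 < log_8(90) = 2.1640
T(n) = O(n^(log_8 90))

For T(n) = 90T(n/8) + O(n^2): log_8(90) = 2.1640. This is Case 1 of the Master Theorem (c < log_b(a), work dominated by leaves), giving O(n^(log_8 90)).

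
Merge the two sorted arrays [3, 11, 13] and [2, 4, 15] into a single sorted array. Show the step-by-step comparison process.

Merging process:

Compare 3 vs 2: take 2 from right. Merged: [2]
Compare 3 vs 4: take 3 from left. Merged: [2, 3]
Compare 11 vs 4: take 4 from right. Merged: [2, 3, 4]
Compare 11 vs 15: take 11 from left. Merged: [2, 3, 4, 11]
Compare 13 vs 15: take 13 from left. Merged: [2, 3, 4, 11, 13]
Append remaining from right: [15]. Merged: [2, 3, 4, 11, 13, 15]

Final merged array: [2, 3, 4, 11, 13, 15]
Total comparisons: 5

The merged array is [2, 3, 4, 11, 13, 15], requiring 5 comparisons. The merge step runs in O(n) time where n is the total number of elements.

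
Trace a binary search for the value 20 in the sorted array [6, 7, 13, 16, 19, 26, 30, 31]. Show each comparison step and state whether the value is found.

Binary search for 20 in [6, 7, 13, 16, 19, 26, 30, 31]:

lo=0, hi=7, mid=3, arr[mid]=16 -> 16 < 20, search right half
lo=4, hi=7, mid=5, arr[mid]=26 -> 26 > 20, search left half
lo=4, hi=4, mid=4, arr[mid]=19 -> 19 < 20, search right half
lo=5 > hi=4, target 20 not found

Binary search determines that 20 is not in the array after 3 comparisons. The search space was exhausted without finding the target.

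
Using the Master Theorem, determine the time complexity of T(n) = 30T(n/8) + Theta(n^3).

Master Theorem for T(n) = 30T(n/8) + O(n^3):

a = 30, b = 8, c = 3
log_b(a) = log_8(30) = 1.6356

Case 3: c = 3 > log_8(30) = 1.6356
T(n) = O(n^3) = O(n^3)

For T(n) = 30T(n/8) + O(n^3): log_8(30) = 1.6356. This is Case 3 of the Master Theorem (c > log_b(a), work dominated by root), giving O(n^3).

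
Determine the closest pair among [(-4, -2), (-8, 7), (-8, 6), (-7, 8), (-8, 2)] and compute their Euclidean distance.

Computing all pairwise distances among 5 points:

d((-4, -2), (-8, 7)) = 9.8489
d((-4, -2), (-8, 6)) = 8.9443
d((-4, -2), (-7, 8)) = 10.4403
d((-4, -2), (-8, 2)) = 5.6569
d((-8, 7), (-8, 6)) = 1.0 <-- minimum
d((-8, 7), (-7, 8)) = 1.4142
d((-8, 7), (-8, 2)) = 5.0
d((-8, 6), (-7, 8)) = 2.2361
d((-8, 6), (-8, 2)) = 4.0
d((-7, 8), (-8, 2)) = 6.0828

Closest pair: (-8, 7) and (-8, 6) with distance 1.0

The closest pair is (-8, 7) and (-8, 6) with Euclidean distance 1.0. For 5 points, brute-force pairwise comparison is shown above. For large n, the divide-and-conquer algorithm (sort by x, recurse on halves, check the dividing strip) achieves O(n log n).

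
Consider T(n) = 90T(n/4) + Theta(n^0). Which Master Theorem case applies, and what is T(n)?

Master Theorem for T(n) = 90T(n/4) + O(n^0):

a = 90, b = 4, c = 0
log_b(a) = log_4(90) = 3.2459

Case 1: c = 0 < log_4(90) = 3.2459
T(n) = O(n^(log_4 90))

For T(n) = 90T(n/4) + O(n^0): log_4(90) = 3.2459. This is Case 1 of the Master Theorem (c < log_b(a), work dominated by leaves), giving O(n^(log_4 90)).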